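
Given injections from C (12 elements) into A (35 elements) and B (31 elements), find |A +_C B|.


The pushout A +_C B identifies the images of C in A and B.
|A +_C B| = |A| + |B| - |C| (for injections).
= 35 + 31 - 12 = 54

54


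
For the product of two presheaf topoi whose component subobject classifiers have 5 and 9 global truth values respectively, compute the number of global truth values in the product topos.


In a product of presheaf topoi E_1 x E_2, the subobject classifier
is Omega = Omega_1 x Omega_2 (componentwise), so
|Omega(top)| = |Omega_1(top_1)| * |Omega_2(top_2)|.
= 5 * 9 = 45.

45


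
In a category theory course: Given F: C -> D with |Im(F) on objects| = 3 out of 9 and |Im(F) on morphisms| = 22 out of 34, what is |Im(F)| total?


The image of F consists of distinct objects and distinct morphisms.
|Im(F)| on objects = 3
|Im(F)| on morphisms = 22
Total image cardinality = 3 + 22 = 25

25


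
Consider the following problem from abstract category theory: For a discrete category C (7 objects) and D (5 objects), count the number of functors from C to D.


A functor from a discrete category C to D is determined by
where each object maps. Each of the 7 objects of C can map
to any of the 5 objects of D independently.
Number of functors = 5^7 = 78125

78125


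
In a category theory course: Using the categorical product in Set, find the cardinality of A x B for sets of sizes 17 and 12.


In Set, the product A x B is the Cartesian product.
By the universal property, |A x B| = |A| * |B|.
|A x B| = 17 * 12 = 204

204


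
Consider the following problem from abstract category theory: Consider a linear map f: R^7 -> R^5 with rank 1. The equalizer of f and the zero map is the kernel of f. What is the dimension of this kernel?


The equalizer of f and the zero map is ker(f).
By the rank-nullity theorem: dim(ker(f)) = dim(domain) - rank(f).
dim(ker(f)) = 7 - 1 = 6

6


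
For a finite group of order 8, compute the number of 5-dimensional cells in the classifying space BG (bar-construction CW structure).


In the bar-construction CW model of BG, the n-cells are indexed by
n-tuples [g_1|...|g_n] of non-identity elements of G (degenerate
simplices with some g_i = e do not contribute cells), so there are
(|G| - 1)^n n-cells.
For dim = 5 with |G| = 8:
cells = (8 - 1)^5 = 7^5 = 16807

16807


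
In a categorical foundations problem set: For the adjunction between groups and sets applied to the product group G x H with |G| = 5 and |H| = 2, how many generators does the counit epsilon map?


The counit epsilon_K: F(U(K)) -> K of the Free-Forgetful adjunction
maps |K| generators of F(U(K)) into K. For K = G x H (the product group),
|G x H| = |G| * |H|.
Total generators mapped = 5 * 2 = 10.

10


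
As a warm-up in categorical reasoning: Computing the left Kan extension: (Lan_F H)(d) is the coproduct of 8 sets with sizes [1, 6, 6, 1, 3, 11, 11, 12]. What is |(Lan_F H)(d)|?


Pointwise, the left Kan extension (Lan_F H)(d) is the colimit, indexed
by the comma category (F downarrow d), of H composed with the
projection (F downarrow d) -> C. Here that colimit is given
as a coproduct (disjoint union) of sets, so its cardinality is the
sum of the sizes of the summands.
Coproduct of sets with sizes: 1 + 6 + 6 + 1 + 3 + 11 + 11 + 12
= 51

51


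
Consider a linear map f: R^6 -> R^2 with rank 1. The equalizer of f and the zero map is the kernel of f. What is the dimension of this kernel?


The equalizer of f and the zero map is ker(f).
By the rank-nullity theorem: dim(ker(f)) = dim(domain) - rank(f).
dim(ker(f)) = 6 - 1 = 5

5


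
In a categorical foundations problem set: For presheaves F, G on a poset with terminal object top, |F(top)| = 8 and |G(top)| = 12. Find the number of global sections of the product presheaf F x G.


Global sections of a presheaf on a poset with terminal top satisfy
Gamma(H) ~ H(top). Presheaves admit pointwise products, so
(F x G)(top) = F(top) x G(top) (Cartesian product).
|Gamma(F x G)| = |F(top)| * |G(top)| = 8 * 12 = 96.

96


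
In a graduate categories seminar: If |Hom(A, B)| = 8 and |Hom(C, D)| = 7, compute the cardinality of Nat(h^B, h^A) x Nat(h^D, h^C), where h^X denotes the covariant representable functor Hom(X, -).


By the Yoneda lemma, Nat(h^B, h^A) is isomorphic to Hom(A, B),
so |Nat(h^B, h^A)| = |Hom(A, B)| and |Nat(h^D, h^C)| = |Hom(C, D)|.
|Hom(A, B)| = 8, |Hom(C, D)| = 7.
|Nat(h^B, h^A) x Nat(h^D, h^C)| = 8 * 7 = 56

56


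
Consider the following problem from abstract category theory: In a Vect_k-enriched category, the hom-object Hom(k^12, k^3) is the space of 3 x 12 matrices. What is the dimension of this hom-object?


In Vect-enriched categories, Hom(k^n, k^m) is the space of m x n matrices.
dim(Hom(k^12, k^3)) = 3 * 12 = 36

36


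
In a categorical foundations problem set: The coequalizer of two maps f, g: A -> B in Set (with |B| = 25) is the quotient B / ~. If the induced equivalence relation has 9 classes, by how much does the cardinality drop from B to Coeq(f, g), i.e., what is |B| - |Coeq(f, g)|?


The coequalizer Coeq(f, g) = B / ~ has one element per equivalence class.
|B| = 25, |Coeq(f, g)| = 9.
|B| - |Coeq(f, g)| = 25 - 9 = 16.

16


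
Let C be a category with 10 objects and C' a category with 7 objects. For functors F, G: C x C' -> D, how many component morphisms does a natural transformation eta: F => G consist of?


A natural transformation eta: F => G assigns one component morphism per
object of the domain category.
The domain is the product category C x C', so
|Ob(C x C')| = |Ob(C)| * |Ob(C')| = 10 * 7 = 70.
Therefore eta has 70 component morphisms.

70


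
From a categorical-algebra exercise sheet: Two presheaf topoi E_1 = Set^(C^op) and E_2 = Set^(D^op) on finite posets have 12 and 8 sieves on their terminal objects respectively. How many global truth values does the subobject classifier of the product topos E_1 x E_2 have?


In a product of presheaf topoi E_1 x E_2, the subobject classifier
is Omega = Omega_1 x Omega_2 (componentwise), so
|Omega(top)| = |Omega_1(top_1)| * |Omega_2(top_2)|.
= 12 * 8 = 96.

96


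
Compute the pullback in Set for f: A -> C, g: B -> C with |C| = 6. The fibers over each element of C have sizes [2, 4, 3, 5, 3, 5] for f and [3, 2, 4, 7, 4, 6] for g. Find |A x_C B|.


The pullback A x_C B consists of pairs (a, b) with f(a) = g(b).
For each element c in C, the fiber product has |f^-1(c)| * |g^-1(c)| elements.
Summing over C: 2 * 3 + 4 * 2 + 3 * 4 + 5 * 7 + 3 * 4 + 5 * 6
= 6 + 8 + 12 + 35 + 12 + 30 = 103

103


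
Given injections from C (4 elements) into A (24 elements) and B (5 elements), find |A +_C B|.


The pushout A +_C B identifies the images of C in A and B.
|A +_C B| = |A| + |B| - |C| (for injections).
= 24 + 5 - 4 = 25

25


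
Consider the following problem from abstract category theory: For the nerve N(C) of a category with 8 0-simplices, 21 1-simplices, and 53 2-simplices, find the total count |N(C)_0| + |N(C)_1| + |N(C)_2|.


The 2-skeleton of the nerve N(C) consists of simplices in dimensions 0, 1, 2:
  |N(C)_0| = 8 (objects)
  |N(C)_1| = 21 (morphisms)
  |N(C)_2| = 53 (composable pairs)
Total = 8 + 21 + 53 = 82

82


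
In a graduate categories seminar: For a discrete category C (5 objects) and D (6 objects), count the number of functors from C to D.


A functor from a discrete category C to D is determined by
where each object maps. Each of the 5 objects of C can map
to any of the 6 objects of D independently.
Number of functors = 6^5 = 7776

7776


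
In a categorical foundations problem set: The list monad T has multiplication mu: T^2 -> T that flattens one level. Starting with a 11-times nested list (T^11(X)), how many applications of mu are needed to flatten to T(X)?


Each application of mu: T^2 -> T removes one layer of nesting.
Starting at depth 11 (i.e., T^11(X)), we need to reach T(X).
Number of mu applications = 11 - 1 = 10

10


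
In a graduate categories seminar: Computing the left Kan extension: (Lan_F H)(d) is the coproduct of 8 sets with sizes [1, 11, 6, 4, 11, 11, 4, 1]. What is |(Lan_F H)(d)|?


Pointwise, the left Kan extension (Lan_F H)(d) is the colimit, indexed
by the comma category (F downarrow d), of H composed with the
projection (F downarrow d) -> C. Here that colimit is given
as a coproduct (disjoint union) of sets, so its cardinality is the
sum of the sizes of the summands.
Coproduct of sets with sizes: 1 + 11 + 6 + 4 + 11 + 11 + 4 + 1
= 49

49


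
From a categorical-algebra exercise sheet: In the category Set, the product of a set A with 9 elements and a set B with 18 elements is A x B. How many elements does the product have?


In Set, the product A x B is the Cartesian product.
By the universal property, |A x B| = |A| * |B|.
|A x B| = 9 * 18 = 162

162


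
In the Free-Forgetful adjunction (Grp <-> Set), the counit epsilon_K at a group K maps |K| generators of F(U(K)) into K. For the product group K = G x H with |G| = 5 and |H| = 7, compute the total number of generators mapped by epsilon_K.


The counit epsilon_K: F(U(K)) -> K of the Free-Forgetful adjunction
maps |K| generators of F(U(K)) into K. For K = G x H (the product group),
|G x H| = |G| * |H|.
Total generators mapped = 5 * 7 = 35.

35


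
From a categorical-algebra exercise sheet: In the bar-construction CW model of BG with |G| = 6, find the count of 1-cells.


In the bar-construction CW model of BG, the n-cells are indexed by
n-tuples [g_1|...|g_n] of non-identity elements of G (degenerate
simplices with some g_i = e do not contribute cells), so there are
(|G| - 1)^n n-cells.
For dim = 1 with |G| = 6:
cells = (6 - 1)^1 = 5^1 = 5

5


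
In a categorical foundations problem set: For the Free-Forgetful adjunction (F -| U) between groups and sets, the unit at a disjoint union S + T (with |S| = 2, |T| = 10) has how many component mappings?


The unit eta_X: X -> U(F(X)) of the Free-Forgetful adjunction
maps each element of X to a generator of F(X). For X = S + T (disjoint
union in Set), |S + T| = |S| + |T|.
Total mappings = 2 + 10 = 12.

12


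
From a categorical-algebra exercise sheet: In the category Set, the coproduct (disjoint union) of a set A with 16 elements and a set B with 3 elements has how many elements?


In Set, the coproduct A + B is the disjoint union.
|A + B| = |A| + |B| = 16 + 3 = 19

19


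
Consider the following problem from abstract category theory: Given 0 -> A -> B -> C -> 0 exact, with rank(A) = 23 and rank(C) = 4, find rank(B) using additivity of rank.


For a short exact sequence 0 -> A -> B -> C -> 0,
rank is additive: rank(B) = rank(A) + rank(C).
rank(B) = 23 + 4 = 27

27


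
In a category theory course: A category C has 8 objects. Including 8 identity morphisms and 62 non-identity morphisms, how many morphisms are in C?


Each object has an identity morphism, giving 8 identities.
Adding the 62 non-identity morphisms:
Total = 8 + 62 = 70

70


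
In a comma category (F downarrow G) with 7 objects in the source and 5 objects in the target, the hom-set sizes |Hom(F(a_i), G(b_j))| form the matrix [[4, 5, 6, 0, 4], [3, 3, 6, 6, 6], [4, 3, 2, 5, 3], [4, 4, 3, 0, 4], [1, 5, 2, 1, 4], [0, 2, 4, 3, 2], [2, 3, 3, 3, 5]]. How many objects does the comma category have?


Objects of (F downarrow G) are triples (a, b, h: F(a)->G(b)).
The count equals the sum of all entries in the hom-matrix.
sum(row 0) = 19
sum(row 1) = 24
sum(row 2) = 17
sum(row 3) = 15
sum(row 4) = 13
sum(row 5) = 11
sum(row 6) = 16
Grand total = 115

115


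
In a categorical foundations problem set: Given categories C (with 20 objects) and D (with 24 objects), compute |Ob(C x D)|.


The product category C x D has objects that are pairs (c, d).
Number of pairs = |Ob(C)| * |Ob(D)| = 20 * 24 = 480

480


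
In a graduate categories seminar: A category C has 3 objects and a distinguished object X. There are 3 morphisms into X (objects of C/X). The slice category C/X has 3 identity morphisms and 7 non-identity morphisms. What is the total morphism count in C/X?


In the slice category C/X, objects are morphisms to X.
Identity morphisms: 3 (one per object of C/X).
Non-identity morphisms: 7.
Total = 3 + 7 = 10

10


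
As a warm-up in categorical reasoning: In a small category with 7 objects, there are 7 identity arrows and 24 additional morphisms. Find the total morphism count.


Each object has an identity morphism, giving 7 identities.
Adding the 24 non-identity morphisms:
Total = 7 + 24 = 31

31


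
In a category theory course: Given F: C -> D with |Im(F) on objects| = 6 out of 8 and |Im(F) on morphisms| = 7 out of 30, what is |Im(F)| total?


The image of F consists of distinct objects and distinct morphisms.
|Im(F)| on objects = 6
|Im(F)| on morphisms = 7
Total image cardinality = 6 + 7 = 13

13


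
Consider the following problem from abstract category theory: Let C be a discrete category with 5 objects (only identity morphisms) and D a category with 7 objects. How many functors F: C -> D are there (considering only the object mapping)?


A functor from a discrete category C to D is determined by
where each object maps. Each of the 5 objects of C can map
to any of the 7 objects of D independently.
Number of functors = 7^5 = 16807

16807


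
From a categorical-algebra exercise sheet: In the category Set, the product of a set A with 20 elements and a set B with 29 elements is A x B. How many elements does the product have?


In Set, the product A x B is the Cartesian product.
By the universal property, |A x B| = |A| * |B|.
|A x B| = 20 * 29 = 580

580


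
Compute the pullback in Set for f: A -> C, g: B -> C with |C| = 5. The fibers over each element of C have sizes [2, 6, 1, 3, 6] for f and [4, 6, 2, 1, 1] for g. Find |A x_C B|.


The pullback A x_C B consists of pairs (a, b) with f(a) = g(b).
For each element c in C, the fiber product has |f^-1(c)| * |g^-1(c)| elements.
Summing over C: 2 * 4 + 6 * 6 + 1 * 2 + 3 * 1 + 6 * 1
= 8 + 36 + 2 + 3 + 6 = 55

55


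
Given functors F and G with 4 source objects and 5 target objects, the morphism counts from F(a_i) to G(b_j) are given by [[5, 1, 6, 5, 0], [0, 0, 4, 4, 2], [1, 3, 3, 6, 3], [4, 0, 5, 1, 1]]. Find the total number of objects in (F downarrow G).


Objects of (F downarrow G) are triples (a, b, h: F(a)->G(b)).
The count equals the sum of all entries in the hom-matrix.
sum(row 0) = 17
sum(row 1) = 10
sum(row 2) = 16
sum(row 3) = 11
Grand total = 54

54


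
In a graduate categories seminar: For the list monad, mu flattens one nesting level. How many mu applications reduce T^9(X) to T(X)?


Each application of mu: T^2 -> T removes one layer of nesting.
Starting at depth 9 (i.e., T^9(X)), we need to reach T(X).
Number of mu applications = 9 - 1 = 8

8


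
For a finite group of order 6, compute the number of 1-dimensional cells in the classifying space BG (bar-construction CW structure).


In the bar-construction CW model of BG, the n-cells are indexed by
n-tuples [g_1|...|g_n] of non-identity elements of G (degenerate
simplices with some g_i = e do not contribute cells), so there are
(|G| - 1)^n n-cells.
For dim = 1 with |G| = 6:
cells = (6 - 1)^1 = 5^1 = 5

5


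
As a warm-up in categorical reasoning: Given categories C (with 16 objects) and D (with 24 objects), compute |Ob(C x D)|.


The product category C x D has objects that are pairs (c, d).
Number of pairs = |Ob(C)| * |Ob(D)| = 16 * 24 = 384

384


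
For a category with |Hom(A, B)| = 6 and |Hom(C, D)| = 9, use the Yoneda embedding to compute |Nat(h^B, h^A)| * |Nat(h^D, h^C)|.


By the Yoneda lemma, Nat(h^B, h^A) is isomorphic to Hom(A, B),
so |Nat(h^B, h^A)| = |Hom(A, B)| and |Nat(h^D, h^C)| = |Hom(C, D)|.
|Hom(A, B)| = 6, |Hom(C, D)| = 9.
|Nat(h^B, h^A) x Nat(h^D, h^C)| = 6 * 9 = 54

54


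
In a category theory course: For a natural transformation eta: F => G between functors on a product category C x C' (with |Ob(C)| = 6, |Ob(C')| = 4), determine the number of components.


A natural transformation eta: F => G assigns one component morphism per
object of the domain category.
The domain is the product category C x C', so
|Ob(C x C')| = |Ob(C)| * |Ob(C')| = 6 * 4 = 24.
Therefore eta has 24 component morphisms.

24


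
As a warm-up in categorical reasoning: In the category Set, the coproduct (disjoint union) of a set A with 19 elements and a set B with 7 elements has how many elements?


In Set, the coproduct A + B is the disjoint union.
|A + B| = |A| + |B| = 19 + 7 = 26

26


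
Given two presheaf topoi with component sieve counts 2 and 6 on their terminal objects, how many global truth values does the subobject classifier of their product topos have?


In a product of presheaf topoi E_1 x E_2, the subobject classifier
is Omega = Omega_1 x Omega_2 (componentwise), so
|Omega(top)| = |Omega_1(top_1)| * |Omega_2(top_2)|.
= 2 * 6 = 12.

12


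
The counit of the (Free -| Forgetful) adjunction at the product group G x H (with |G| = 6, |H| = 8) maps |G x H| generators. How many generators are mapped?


The counit epsilon_K: F(U(K)) -> K of the Free-Forgetful adjunction
maps |K| generators of F(U(K)) into K. For K = G x H (the product group),
|G x H| = |G| * |H|.
Total generators mapped = 6 * 8 = 48.

48


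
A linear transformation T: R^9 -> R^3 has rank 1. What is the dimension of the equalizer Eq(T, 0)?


The equalizer of f and the zero map is ker(f).
By the rank-nullity theorem: dim(ker(f)) = dim(domain) - rank(f).
dim(ker(f)) = 9 - 1 = 8

8


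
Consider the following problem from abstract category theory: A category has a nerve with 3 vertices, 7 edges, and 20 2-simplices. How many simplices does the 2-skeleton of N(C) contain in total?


The 2-skeleton of the nerve N(C) consists of simplices in dimensions 0, 1, 2:
  |N(C)_0| = 3 (objects)
  |N(C)_1| = 7 (morphisms)
  |N(C)_2| = 20 (composable pairs)
Total = 3 + 7 + 20 = 30

30


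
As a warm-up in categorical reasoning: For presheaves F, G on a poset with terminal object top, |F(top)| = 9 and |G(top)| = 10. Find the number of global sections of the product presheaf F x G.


Global sections of a presheaf on a poset with terminal top satisfy
Gamma(H) ~ H(top). Presheaves admit pointwise products, so
(F x G)(top) = F(top) x G(top) (Cartesian product).
|Gamma(F x G)| = |F(top)| * |G(top)| = 9 * 10 = 90.

90


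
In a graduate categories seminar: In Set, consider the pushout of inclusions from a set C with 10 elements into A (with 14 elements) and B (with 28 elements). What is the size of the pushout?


The pushout A +_C B identifies the images of C in A and B.
|A +_C B| = |A| + |B| - |C| (for injections).
= 14 + 28 - 10 = 32

32


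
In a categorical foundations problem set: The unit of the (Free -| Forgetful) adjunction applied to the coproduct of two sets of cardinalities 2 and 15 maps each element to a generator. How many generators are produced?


The unit eta_X: X -> U(F(X)) of the Free-Forgetful adjunction
maps each element of X to a generator of F(X). For X = S + T (disjoint
union in Set), |S + T| = |S| + |T|.
Total mappings = 2 + 15 = 17.

17


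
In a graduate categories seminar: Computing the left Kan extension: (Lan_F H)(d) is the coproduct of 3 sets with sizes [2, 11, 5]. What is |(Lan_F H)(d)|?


Pointwise, the left Kan extension (Lan_F H)(d) is the colimit, indexed
by the comma category (F downarrow d), of H composed with the
projection (F downarrow d) -> C. Here that colimit is given
as a coproduct (disjoint union) of sets, so its cardinality is the
sum of the sizes of the summands.
Coproduct of sets with sizes: 2 + 11 + 5
= 18

18


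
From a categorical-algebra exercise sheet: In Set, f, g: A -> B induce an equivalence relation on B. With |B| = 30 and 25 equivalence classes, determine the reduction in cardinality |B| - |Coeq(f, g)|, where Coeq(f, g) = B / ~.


The coequalizer Coeq(f, g) = B / ~ has one element per equivalence class.
|B| = 30, |Coeq(f, g)| = 25.
|B| - |Coeq(f, g)| = 30 - 25 = 5.

5


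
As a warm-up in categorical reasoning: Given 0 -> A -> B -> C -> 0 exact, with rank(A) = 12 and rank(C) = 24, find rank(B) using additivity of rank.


For a short exact sequence 0 -> A -> B -> C -> 0,
rank is additive: rank(B) = rank(A) + rank(C).
rank(B) = 12 + 24 = 36

36


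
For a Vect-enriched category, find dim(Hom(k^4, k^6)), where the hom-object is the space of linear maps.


In Vect-enriched categories, Hom(k^n, k^m) is the space of m x n matrices.
dim(Hom(k^4, k^6)) = 6 * 4 = 24

24


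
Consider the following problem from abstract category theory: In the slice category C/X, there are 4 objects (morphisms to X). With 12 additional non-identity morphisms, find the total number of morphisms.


In the slice category C/X, objects are morphisms to X.
Identity morphisms: 4 (one per object of C/X).
Non-identity morphisms: 12.
Total = 4 + 12 = 16

16


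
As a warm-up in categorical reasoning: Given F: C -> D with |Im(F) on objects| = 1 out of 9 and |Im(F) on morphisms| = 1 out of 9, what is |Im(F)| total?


The image of F consists of distinct objects and distinct morphisms.
|Im(F)| on objects = 1
|Im(F)| on morphisms = 1
Total image cardinality = 1 + 1 = 2

2


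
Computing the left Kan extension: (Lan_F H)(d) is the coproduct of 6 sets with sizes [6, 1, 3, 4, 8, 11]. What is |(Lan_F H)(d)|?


Pointwise, the left Kan extension (Lan_F H)(d) is the colimit, indexed
by the comma category (F downarrow d), of H composed with the
projection (F downarrow d) -> C. Here that colimit is given
as a coproduct (disjoint union) of sets, so its cardinality is the
sum of the sizes of the summands.
Coproduct of sets with sizes: 6 + 1 + 3 + 4 + 8 + 11
= 33

33


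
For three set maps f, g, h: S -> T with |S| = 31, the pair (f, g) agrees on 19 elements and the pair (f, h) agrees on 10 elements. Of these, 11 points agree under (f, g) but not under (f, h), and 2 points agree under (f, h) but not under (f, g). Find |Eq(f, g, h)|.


Eq(f, g, h) is the triple-agreement set: points in S where all three
maps take the same value. Using inclusion-exclusion on the pairwise data:
Pair (f, g) agrees on 19 points; pair (f, h) on 10 points.
Points agreeing under (f, g) but not (f, h) = 11; under (f, h) but not (f, g) = 2.
Triple-agreement = agreement-in-(f, g) minus points that agree under (f, g) but not (f, h):
|Eq(f, g, h)| = 19 - 11 = 8
(cross-check via (f, h): 10 - 2 = 8.)

8


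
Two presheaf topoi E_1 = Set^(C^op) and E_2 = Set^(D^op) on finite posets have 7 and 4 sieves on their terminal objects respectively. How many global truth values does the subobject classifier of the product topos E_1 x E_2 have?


In a product of presheaf topoi E_1 x E_2, the subobject classifier
is Omega = Omega_1 x Omega_2 (componentwise), so
|Omega(top)| = |Omega_1(top_1)| * |Omega_2(top_2)|.
= 7 * 4 = 28.

28


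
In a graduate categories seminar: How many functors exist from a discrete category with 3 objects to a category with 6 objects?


A functor from a discrete category C to D is determined by
where each object maps. Each of the 3 objects of C can map
to any of the 6 objects of D independently.
Number of functors = 6^3 = 216

216


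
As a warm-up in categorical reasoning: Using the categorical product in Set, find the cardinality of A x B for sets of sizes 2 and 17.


In Set, the product A x B is the Cartesian product.
By the universal property, |A x B| = |A| * |B|.
|A x B| = 2 * 17 = 34

34


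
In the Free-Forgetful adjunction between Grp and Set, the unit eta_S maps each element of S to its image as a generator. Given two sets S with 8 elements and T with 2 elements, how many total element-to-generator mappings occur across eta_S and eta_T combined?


The unit eta_X: X -> U(F(X)) of the Free-Forgetful adjunction
maps each element of X to a generator of F(X). For X = S + T (disjoint
union in Set), |S + T| = |S| + |T|.
Total mappings = 8 + 2 = 10.

10


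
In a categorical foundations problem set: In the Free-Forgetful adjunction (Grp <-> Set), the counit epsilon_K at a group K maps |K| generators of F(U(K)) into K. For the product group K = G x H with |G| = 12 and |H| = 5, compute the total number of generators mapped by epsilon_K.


The counit epsilon_K: F(U(K)) -> K of the Free-Forgetful adjunction
maps |K| generators of F(U(K)) into K. For K = G x H (the product group),
|G x H| = |G| * |H|.
Total generators mapped = 12 * 5 = 60.

60


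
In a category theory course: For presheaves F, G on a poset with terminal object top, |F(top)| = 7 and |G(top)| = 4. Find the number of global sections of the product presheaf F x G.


Global sections of a presheaf on a poset with terminal top satisfy
Gamma(H) ~ H(top). Presheaves admit pointwise products, so
(F x G)(top) = F(top) x G(top) (Cartesian product).
|Gamma(F x G)| = |F(top)| * |G(top)| = 7 * 4 = 28.

28


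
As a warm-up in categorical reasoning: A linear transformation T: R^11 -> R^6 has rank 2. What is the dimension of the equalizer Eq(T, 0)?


The equalizer of f and the zero map is ker(f).
By the rank-nullity theorem: dim(ker(f)) = dim(domain) - rank(f).
dim(ker(f)) = 11 - 2 = 9

9


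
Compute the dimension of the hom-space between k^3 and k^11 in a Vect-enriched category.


In Vect-enriched categories, Hom(k^n, k^m) is the space of m x n matrices.
dim(Hom(k^3, k^11)) = 11 * 3 = 33

33


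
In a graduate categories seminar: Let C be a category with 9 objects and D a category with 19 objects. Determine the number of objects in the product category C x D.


The product category C x D has objects that are pairs (c, d).
Number of pairs = |Ob(C)| * |Ob(D)| = 9 * 19 = 171

171


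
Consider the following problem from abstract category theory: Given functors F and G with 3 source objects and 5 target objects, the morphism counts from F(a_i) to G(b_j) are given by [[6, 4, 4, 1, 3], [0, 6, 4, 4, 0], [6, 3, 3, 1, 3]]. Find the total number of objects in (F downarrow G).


Objects of (F downarrow G) are triples (a, b, h: F(a)->G(b)).
The count equals the sum of all entries in the hom-matrix.
sum(row 0) = 18
sum(row 1) = 14
sum(row 2) = 16
Grand total = 48

48


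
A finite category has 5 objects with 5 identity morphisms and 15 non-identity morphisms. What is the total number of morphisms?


Each object has an identity morphism, giving 5 identities.
Adding the 15 non-identity morphisms:
Total = 5 + 15 = 20

20


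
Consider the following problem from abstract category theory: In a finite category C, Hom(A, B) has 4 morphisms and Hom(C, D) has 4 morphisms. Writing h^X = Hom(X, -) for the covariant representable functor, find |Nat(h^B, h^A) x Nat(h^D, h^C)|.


By the Yoneda lemma, Nat(h^B, h^A) is isomorphic to Hom(A, B),
so |Nat(h^B, h^A)| = |Hom(A, B)| and |Nat(h^D, h^C)| = |Hom(C, D)|.
|Hom(A, B)| = 4, |Hom(C, D)| = 4.
|Nat(h^B, h^A) x Nat(h^D, h^C)| = 4 * 4 = 16

16


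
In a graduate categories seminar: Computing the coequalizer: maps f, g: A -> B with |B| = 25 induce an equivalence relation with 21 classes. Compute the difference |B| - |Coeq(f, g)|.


The coequalizer Coeq(f, g) = B / ~ has one element per equivalence class.
|B| = 25, |Coeq(f, g)| = 21.
|B| - |Coeq(f, g)| = 25 - 21 = 4.

4


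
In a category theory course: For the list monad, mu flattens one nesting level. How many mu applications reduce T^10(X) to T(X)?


Each application of mu: T^2 -> T removes one layer of nesting.
Starting at depth 10 (i.e., T^10(X)), we need to reach T(X).
Number of mu applications = 10 - 1 = 9

9


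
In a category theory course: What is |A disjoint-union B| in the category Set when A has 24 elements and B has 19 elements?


In Set, the coproduct A + B is the disjoint union.
|A + B| = |A| + |B| = 24 + 19 = 43

43


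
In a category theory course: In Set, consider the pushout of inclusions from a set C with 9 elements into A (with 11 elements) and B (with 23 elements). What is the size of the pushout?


The pushout A +_C B identifies the images of C in A and B.
|A +_C B| = |A| + |B| - |C| (for injections).
= 11 + 23 - 9 = 25

25


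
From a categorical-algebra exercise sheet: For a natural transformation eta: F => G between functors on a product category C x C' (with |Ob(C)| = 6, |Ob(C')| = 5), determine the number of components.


A natural transformation eta: F => G assigns one component morphism per
object of the domain category.
The domain is the product category C x C', so
|Ob(C x C')| = |Ob(C)| * |Ob(C')| = 6 * 5 = 30.
Therefore eta has 30 component morphisms.

30


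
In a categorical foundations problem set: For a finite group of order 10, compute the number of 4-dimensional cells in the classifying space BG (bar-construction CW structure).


In the bar-construction CW model of BG, the n-cells are indexed by
n-tuples [g_1|...|g_n] of non-identity elements of G (degenerate
simplices with some g_i = e do not contribute cells), so there are
(|G| - 1)^n n-cells.
For dim = 4 with |G| = 10:
cells = (10 - 1)^4 = 9^4 = 6561

6561


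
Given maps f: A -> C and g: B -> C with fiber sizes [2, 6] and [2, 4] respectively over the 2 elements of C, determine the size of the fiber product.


The pullback A x_C B consists of pairs (a, b) with f(a) = g(b).
For each element c in C, the fiber product has |f^-1(c)| * |g^-1(c)| elements.
Summing over C: 2 * 2 + 6 * 4
= 4 + 24 = 28

28


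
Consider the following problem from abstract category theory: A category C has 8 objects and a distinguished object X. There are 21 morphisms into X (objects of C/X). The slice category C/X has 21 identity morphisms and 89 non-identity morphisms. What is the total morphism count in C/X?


In the slice category C/X, objects are morphisms to X.
Identity morphisms: 21 (one per object of C/X).
Non-identity morphisms: 89.
Total = 21 + 89 = 110

110


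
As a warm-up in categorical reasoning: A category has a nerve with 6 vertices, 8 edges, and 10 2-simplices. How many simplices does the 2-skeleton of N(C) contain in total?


The 2-skeleton of the nerve N(C) consists of simplices in dimensions 0, 1, 2:
  |N(C)_0| = 6 (objects)
  |N(C)_1| = 8 (morphisms)
  |N(C)_2| = 10 (composable pairs)
Total = 6 + 8 + 10 = 24

24


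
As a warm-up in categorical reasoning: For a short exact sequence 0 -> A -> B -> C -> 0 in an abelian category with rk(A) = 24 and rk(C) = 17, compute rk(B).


For a short exact sequence 0 -> A -> B -> C -> 0,
rank is additive: rank(B) = rank(A) + rank(C).
rank(B) = 24 + 17 = 41

41


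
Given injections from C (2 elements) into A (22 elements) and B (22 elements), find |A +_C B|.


The pushout A +_C B identifies the images of C in A and B.
|A +_C B| = |A| + |B| - |C| (for injections).
= 22 + 22 - 2 = 42

42


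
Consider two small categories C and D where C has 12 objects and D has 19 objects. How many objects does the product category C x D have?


The product category C x D has objects that are pairs (c, d).
Number of pairs = |Ob(C)| * |Ob(D)| = 12 * 19 = 228

228


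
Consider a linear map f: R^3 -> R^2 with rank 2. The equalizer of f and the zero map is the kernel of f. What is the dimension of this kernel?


The equalizer of f and the zero map is ker(f).
By the rank-nullity theorem: dim(ker(f)) = dim(domain) - rank(f).
dim(ker(f)) = 3 - 2 = 1

1


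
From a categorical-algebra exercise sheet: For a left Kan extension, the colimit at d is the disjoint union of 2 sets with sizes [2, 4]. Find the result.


Pointwise, the left Kan extension (Lan_F H)(d) is the colimit, indexed
by the comma category (F downarrow d), of H composed with the
projection (F downarrow d) -> C. Here that colimit is given
as a coproduct (disjoint union) of sets, so its cardinality is the
sum of the sizes of the summands.
Coproduct of sets with sizes: 2 + 4
= 6

6


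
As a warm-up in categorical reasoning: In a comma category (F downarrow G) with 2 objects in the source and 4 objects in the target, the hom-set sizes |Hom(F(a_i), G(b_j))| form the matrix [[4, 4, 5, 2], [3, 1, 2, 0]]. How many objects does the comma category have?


Objects of (F downarrow G) are triples (a, b, h: F(a)->G(b)).
The count equals the sum of all entries in the hom-matrix.
sum(row 0) = 15
sum(row 1) = 6
Grand total = 21

21


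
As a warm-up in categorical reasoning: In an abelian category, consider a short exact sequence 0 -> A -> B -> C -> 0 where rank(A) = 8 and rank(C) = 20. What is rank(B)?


For a short exact sequence 0 -> A -> B -> C -> 0,
rank is additive: rank(B) = rank(A) + rank(C).
rank(B) = 8 + 20 = 28

28


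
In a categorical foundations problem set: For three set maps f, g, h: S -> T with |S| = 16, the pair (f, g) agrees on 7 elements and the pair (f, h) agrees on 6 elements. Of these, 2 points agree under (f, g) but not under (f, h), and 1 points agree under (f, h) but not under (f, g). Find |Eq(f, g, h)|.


Eq(f, g, h) is the triple-agreement set: points in S where all three
maps take the same value. Using inclusion-exclusion on the pairwise data:
Pair (f, g) agrees on 7 points; pair (f, h) on 6 points.
Points agreeing under (f, g) but not (f, h) = 2; under (f, h) but not (f, g) = 1.
Triple-agreement = agreement-in-(f, g) minus points that agree under (f, g) but not (f, h):
|Eq(f, g, h)| = 7 - 2 = 5
(cross-check via (f, h): 6 - 1 = 5.)

5


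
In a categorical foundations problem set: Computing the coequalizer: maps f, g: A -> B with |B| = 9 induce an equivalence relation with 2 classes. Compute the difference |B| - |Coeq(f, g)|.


The coequalizer Coeq(f, g) = B / ~ has one element per equivalence class.
|B| = 9, |Coeq(f, g)| = 2.
|B| - |Coeq(f, g)| = 9 - 2 = 7.

7


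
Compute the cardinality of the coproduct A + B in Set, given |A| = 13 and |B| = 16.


In Set, the coproduct A + B is the disjoint union.
|A + B| = |A| + |B| = 13 + 16 = 29

29


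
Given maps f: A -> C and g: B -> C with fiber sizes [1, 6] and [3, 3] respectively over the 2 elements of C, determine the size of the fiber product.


The pullback A x_C B consists of pairs (a, b) with f(a) = g(b).
For each element c in C, the fiber product has |f^-1(c)| * |g^-1(c)| elements.
Summing over C: 1 * 3 + 6 * 3
= 3 + 18 = 21

21


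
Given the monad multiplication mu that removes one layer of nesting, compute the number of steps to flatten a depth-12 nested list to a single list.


Each application of mu: T^2 -> T removes one layer of nesting.
Starting at depth 12 (i.e., T^12(X)), we need to reach T(X).
Number of mu applications = 12 - 1 = 11

11


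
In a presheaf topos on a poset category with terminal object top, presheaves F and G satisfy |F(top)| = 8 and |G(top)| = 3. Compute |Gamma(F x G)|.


Global sections of a presheaf on a poset with terminal top satisfy
Gamma(H) ~ H(top). Presheaves admit pointwise products, so
(F x G)(top) = F(top) x G(top) (Cartesian product).
|Gamma(F x G)| = |F(top)| * |G(top)| = 8 * 3 = 24.

24


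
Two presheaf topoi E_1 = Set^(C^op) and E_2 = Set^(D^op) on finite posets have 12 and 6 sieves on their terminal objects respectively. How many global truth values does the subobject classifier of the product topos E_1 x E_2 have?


In a product of presheaf topoi E_1 x E_2, the subobject classifier
is Omega = Omega_1 x Omega_2 (componentwise), so
|Omega(top)| = |Omega_1(top_1)| * |Omega_2(top_2)|.
= 12 * 6 = 72.

72


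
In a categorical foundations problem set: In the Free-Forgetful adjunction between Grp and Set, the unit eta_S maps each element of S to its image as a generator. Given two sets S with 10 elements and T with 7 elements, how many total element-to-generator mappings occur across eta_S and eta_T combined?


The unit eta_X: X -> U(F(X)) of the Free-Forgetful adjunction
maps each element of X to a generator of F(X). For X = S + T (disjoint
union in Set), |S + T| = |S| + |T|.
Total mappings = 10 + 7 = 17.

17


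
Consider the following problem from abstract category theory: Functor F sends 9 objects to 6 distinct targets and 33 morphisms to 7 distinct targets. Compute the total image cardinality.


The image of F consists of distinct objects and distinct morphisms.
|Im(F)| on objects = 6
|Im(F)| on morphisms = 7
Total image cardinality = 6 + 7 = 13

13


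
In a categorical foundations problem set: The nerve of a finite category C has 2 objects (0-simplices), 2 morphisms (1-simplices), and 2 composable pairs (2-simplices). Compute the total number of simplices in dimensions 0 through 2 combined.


The 2-skeleton of the nerve N(C) consists of simplices in dimensions 0, 1, 2:
  |N(C)_0| = 2 (objects)
  |N(C)_1| = 2 (morphisms)
  |N(C)_2| = 2 (composable pairs)
Total = 2 + 2 + 2 = 6

6


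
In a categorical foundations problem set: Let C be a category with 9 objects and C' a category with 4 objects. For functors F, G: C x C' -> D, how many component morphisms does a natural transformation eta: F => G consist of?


A natural transformation eta: F => G assigns one component morphism per
object of the domain category.
The domain is the product category C x C', so
|Ob(C x C')| = |Ob(C)| * |Ob(C')| = 9 * 4 = 36.
Therefore eta has 36 component morphisms.

36


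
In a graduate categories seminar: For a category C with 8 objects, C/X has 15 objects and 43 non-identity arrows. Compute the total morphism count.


In the slice category C/X, objects are morphisms to X.
Identity morphisms: 15 (one per object of C/X).
Non-identity morphisms: 43.
Total = 15 + 43 = 58

58


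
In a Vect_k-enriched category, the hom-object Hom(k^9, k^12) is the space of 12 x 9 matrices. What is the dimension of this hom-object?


In Vect-enriched categories, Hom(k^n, k^m) is the space of m x n matrices.
dim(Hom(k^9, k^12)) = 12 * 9 = 108

108


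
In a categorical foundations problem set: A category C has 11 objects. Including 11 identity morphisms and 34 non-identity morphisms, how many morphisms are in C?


Each object has an identity morphism, giving 11 identities.
Adding the 34 non-identity morphisms:
Total = 11 + 34 = 45

45


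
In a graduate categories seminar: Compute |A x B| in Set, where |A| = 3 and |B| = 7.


In Set, the product A x B is the Cartesian product.
By the universal property, |A x B| = |A| * |B|.
|A x B| = 3 * 7 = 21

21


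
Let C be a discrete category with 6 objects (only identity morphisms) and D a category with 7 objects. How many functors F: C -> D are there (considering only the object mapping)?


A functor from a discrete category C to D is determined by
where each object maps. Each of the 6 objects of C can map
to any of the 7 objects of D independently.
Number of functors = 7^6 = 117649

117649


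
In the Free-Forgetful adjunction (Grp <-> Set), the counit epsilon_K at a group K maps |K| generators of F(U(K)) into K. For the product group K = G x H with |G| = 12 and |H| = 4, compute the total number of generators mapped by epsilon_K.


The counit epsilon_K: F(U(K)) -> K of the Free-Forgetful adjunction
maps |K| generators of F(U(K)) into K. For K = G x H (the product group),
|G x H| = |G| * |H|.
Total generators mapped = 12 * 4 = 48.

48


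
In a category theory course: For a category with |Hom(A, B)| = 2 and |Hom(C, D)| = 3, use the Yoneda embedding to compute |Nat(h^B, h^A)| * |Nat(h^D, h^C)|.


By the Yoneda lemma, Nat(h^B, h^A) is isomorphic to Hom(A, B),
so |Nat(h^B, h^A)| = |Hom(A, B)| and |Nat(h^D, h^C)| = |Hom(C, D)|.
|Hom(A, B)| = 2, |Hom(C, D)| = 3.
|Nat(h^B, h^A) x Nat(h^D, h^C)| = 2 * 3 = 6

6


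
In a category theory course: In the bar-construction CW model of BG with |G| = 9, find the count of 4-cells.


In the bar-construction CW model of BG, the n-cells are indexed by
n-tuples [g_1|...|g_n] of non-identity elements of G (degenerate
simplices with some g_i = e do not contribute cells), so there are
(|G| - 1)^n n-cells.
For dim = 4 with |G| = 9:
cells = (9 - 1)^4 = 8^4 = 4096

4096


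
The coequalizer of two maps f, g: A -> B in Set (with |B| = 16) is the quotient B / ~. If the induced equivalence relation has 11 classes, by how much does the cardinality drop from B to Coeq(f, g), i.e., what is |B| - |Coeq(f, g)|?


The coequalizer Coeq(f, g) = B / ~ has one element per equivalence class.
|B| = 16, |Coeq(f, g)| = 11.
|B| - |Coeq(f, g)| = 16 - 11 = 5.

5
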